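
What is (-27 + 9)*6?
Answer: -108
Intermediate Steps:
(-27 + 9)*6 = -18*6 = -108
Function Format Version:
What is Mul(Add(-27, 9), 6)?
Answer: -108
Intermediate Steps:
Mul(Add(-27, 9), 6) = Mul(-18, 6) = -108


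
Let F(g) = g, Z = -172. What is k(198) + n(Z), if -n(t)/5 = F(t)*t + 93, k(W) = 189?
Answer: -148196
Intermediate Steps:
n(t) = -465 - 5*t² (n(t) = -5*(t*t + 93) = -5*(t² + 93) = -5*(93 + t²) = -465 - 5*t²)
k(198) + n(Z) = 189 + (-465 - 5*(-172)²) = 189 + (-465 - 5*29584) = 189 + (-465 - 147920) = 189 - 148385 = -148196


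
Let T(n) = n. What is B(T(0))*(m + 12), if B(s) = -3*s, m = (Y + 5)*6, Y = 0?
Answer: 0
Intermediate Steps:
m = 30 (m = (0 + 5)*6 = 5*6 = 30)
B(T(0))*(m + 12) = (-3*0)*(30 + 12) = 0*42 = 0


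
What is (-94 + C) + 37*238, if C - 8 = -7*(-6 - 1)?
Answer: 8769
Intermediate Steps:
C = 57 (C = 8 - 7*(-6 - 1) = 8 - 7*(-7) = 8 + 49 = 57)
(-94 + C) + 37*238 = (-94 + 57) + 37*238 = -37 + 8806 = 8769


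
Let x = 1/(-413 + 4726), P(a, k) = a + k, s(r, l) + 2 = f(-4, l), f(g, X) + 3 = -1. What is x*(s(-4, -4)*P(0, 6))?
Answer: -36/4313 ≈ -0.0083469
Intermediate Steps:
f(g, X) = -4 (f(g, X) = -3 - 1 = -4)
s(r, l) = -6 (s(r, l) = -2 - 4 = -6)
x = 1/4313 ≈ 0.00023186
x*(s(-4, -4)*P(0, 6)) = (-6*(0 + 6))/4313 = (-6*6)/4313 = (1/4313)*(-36) = -36/4313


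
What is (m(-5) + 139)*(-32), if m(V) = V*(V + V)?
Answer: -6048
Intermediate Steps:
m(V) = 2*V**2 (m(V) = V*(2*V) = 2*V**2)
(m(-5) + 139)*(-32) = (2*(-5)**2 + 139)*(-32) = (2*25 + 139)*(-32) = (50 + 139)*(-32) = 189*(-32) = -6048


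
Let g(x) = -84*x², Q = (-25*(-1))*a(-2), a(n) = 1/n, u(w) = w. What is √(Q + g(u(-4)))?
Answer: I*√5426/2 ≈ 36.831*I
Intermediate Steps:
Q = -25/2 (Q = -25*(-1)/(-2) = 25*(-½) = -25/2 ≈ -12.500)
√(Q + g(u(-4))) = √(-25/2 - 84*(-4)²) = √(-25/2 - 84*16) = √(-25/2 - 1344) = √(-2713/2) = I*√5426/2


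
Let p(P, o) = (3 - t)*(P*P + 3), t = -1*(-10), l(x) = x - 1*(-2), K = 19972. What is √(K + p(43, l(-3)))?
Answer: 4*√438 ≈ 83.714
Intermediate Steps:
l(x) = 2 + x (l(x) = x + 2 = 2 + x)
t = 10
p(P, o) = -21 - 7*P² (p(P, o) = (3 - 1*10)*(P*P + 3) = (3 - 10)*(P² + 3) = -7*(3 + P²) = -21 - 7*P²)
√(K + p(43, l(-3))) = √(19972 + (-21 - 7*43²)) = √(19972 + (-21 - 7*1849)) = √(19972 + (-21 - 12943)) = √(19972 - 12964) = √7008 = 4*√438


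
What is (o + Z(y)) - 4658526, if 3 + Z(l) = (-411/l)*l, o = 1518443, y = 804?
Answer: -3140497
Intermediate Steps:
Z(l) = -414 (Z(l) = -3 + (-411/l)*l = -3 - 411 = -414)
(o + Z(y)) - 4658526 = (1518443 - 414) - 4658526 = 1518029 - 4658526 = -3140497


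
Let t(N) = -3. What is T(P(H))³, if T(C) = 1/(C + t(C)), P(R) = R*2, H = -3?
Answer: -1/729 ≈ -0.0013717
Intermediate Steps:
P(R) = 2*R
T(C) = 1/(-3 + C) (T(C) = 1/(C - 3) = 1/(-3 + C))
T(P(H))³ = (1/(-3 + 2*(-3)))³ = (1/(-3 - 6))³ = (1/(-9))³ = (-⅑)³ = -1/729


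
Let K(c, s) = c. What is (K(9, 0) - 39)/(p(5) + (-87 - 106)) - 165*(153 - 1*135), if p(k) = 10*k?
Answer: -424680/143 ≈ -2969.8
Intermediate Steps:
(K(9, 0) - 39)/(p(5) + (-87 - 106)) - 165*(153 - 1*135) = (9 - 39)/(10*5 + (-87 - 106)) - 165*(153 - 1*135) = -30/(50 - 193) - 165*(153 - 135) = -30/(-143) - 165*18 = -30*(-1/143) - 2970 = 30/143 - 2970 = -424680/143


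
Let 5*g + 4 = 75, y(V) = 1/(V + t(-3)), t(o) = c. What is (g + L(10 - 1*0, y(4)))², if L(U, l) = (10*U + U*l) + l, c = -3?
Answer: 391876/25 ≈ 15675.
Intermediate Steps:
t(o) = -3
y(V) = 1/(-3 + V) (y(V) = 1/(V - 3) = 1/(-3 + V))
L(U, l) = l + 10*U + U*l
g = 71/5 (g = -⅘ + (⅕)*75 = -⅘ + 15 = 71/5 ≈ 14.200)
(g + L(10 - 1*0, y(4)))² = (71/5 + (1/(-3 + 4) + 10*(10 - 1*0) + (10 - 1*0)/(-3 + 4)))² = (71/5 + (1/1 + 10*(10 + 0) + (10 + 0)/1))² = (71/5 + (1 + 10*10 + 10*1))² = (71/5 + (1 + 100 + 10))² = (71/5 + 111)² = (626/5)² = 391876/25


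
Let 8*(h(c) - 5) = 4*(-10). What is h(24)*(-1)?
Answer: 0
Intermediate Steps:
h(c) = 0 (h(c) = 5 + (4*(-10))/8 = 5 + (1/8)*(-40) = 5 - 5 = 0)
h(24)*(-1) = 0*(-1) = 0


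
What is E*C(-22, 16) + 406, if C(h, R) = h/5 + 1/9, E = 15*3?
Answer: 213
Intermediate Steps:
E = 45
C(h, R) = ⅑ + h/5 (C(h, R) = h*(⅕) + 1*(⅑) = h/5 + ⅑ = ⅑ + h/5)
E*C(-22, 16) + 406 = 45*(⅑ + (⅕)*(-22)) + 406 = 45*(⅑ - 22/5) + 406 = 45*(-193/45) + 406 = -193 + 406 = 213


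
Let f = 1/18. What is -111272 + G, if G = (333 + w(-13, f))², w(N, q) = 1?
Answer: 284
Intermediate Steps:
f = 1/18 ≈ 0.055556
G = 111556 (G = (333 + 1)² = 334² = 111556)
-111272 + G = -111272 + 111556 = 284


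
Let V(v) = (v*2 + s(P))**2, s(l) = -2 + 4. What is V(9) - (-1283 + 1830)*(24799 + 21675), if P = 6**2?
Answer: -25420878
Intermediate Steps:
P = 36
s(l) = 2
V(v) = (2 + 2*v)**2 (V(v) = (v*2 + 2)**2 = (2*v + 2)**2 = (2 + 2*v)**2)
V(9) - (-1283 + 1830)*(24799 + 21675) = 4*(1 + 9)**2 - (-1283 + 1830)*(24799 + 21675) = 4*10**2 - 547*46474 = 4*100 - 1*25421278 = 400 - 25421278 = -25420878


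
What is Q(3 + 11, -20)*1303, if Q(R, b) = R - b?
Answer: 44302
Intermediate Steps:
Q(3 + 11, -20)*1303 = ((3 + 11) - 1*(-20))*1303 = (14 + 20)*1303 = 34*1303 = 44302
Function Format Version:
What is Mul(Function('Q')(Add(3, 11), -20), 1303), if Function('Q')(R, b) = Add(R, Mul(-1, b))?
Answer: 44302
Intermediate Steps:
Mul(Function('Q')(Add(3, 11), -20), 1303) = Mul(Add(Add(3, 11), Mul(-1, -20)), 1303) = Mul(Add(14, 20), 1303) = Mul(34, 1303) = 44302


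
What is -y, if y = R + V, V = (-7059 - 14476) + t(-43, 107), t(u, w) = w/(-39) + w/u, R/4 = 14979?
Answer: -64356163/1677 ≈ -38376.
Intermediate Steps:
R = 59916 (R = 4*14979 = 59916)
t(u, w) = -w/39 + w/u (t(u, w) = w*(-1/39) + w/u = -w/39 + w/u)
V = -36122969/1677 (V = (-7059 - 14476) + (-1/39*107 + 107/(-43)) = -21535 + (-107/39 + 107*(-1/43)) = -21535 + (-107/39 - 107/43) = -21535 - 8774/1677 = -36122969/1677 ≈ -21540.)
y = 64356163/1677 (y = 59916 - 36122969/1677 = 64356163/1677 ≈ 38376.)
-y = -1*64356163/1677 = -64356163/1677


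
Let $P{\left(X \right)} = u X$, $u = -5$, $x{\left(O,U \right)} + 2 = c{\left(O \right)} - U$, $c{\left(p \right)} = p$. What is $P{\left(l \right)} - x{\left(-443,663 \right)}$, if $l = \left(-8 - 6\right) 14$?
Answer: $2088$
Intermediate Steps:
$x{\left(O,U \right)} = -2 + O - U$ ($x{\left(O,U \right)} = -2 + \left(O - U\right) = -2 + O - U$)
$l = -196$ ($l = \left(-14\right) 14 = -196$)
$P{\left(X \right)} = - 5 X$
$P{\left(l \right)} - x{\left(-443,663 \right)} = \left(-5\right) \left(-196\right) - \left(-2 - 443 - 663\right) = 980 - \left(-2 - 443 - 663\right) = 980 - -1108 = 980 + 1108 = 2088$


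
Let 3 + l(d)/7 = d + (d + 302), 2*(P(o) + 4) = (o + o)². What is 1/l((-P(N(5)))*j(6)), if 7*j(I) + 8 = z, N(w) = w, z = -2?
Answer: 1/3013 ≈ 0.00033189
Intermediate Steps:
j(I) = -10/7 (j(I) = -8/7 + (⅐)*(-2) = -8/7 - 2/7 = -10/7)
P(o) = -4 + 2*o² (P(o) = -4 + (o + o)²/2 = -4 + (2*o)²/2 = -4 + (4*o²)/2 = -4 + 2*o²)
l(d) = 2093 + 14*d (l(d) = -21 + 7*(d + (d + 302)) = -21 + 7*(d + (302 + d)) = -21 + 7*(302 + 2*d) = -21 + (2114 + 14*d) = 2093 + 14*d)
1/l((-P(N(5)))*j(6)) = 1/(2093 + 14*(-(-4 + 2*5²)*(-10/7))) = 1/(2093 + 14*(-(-4 + 2*25)*(-10/7))) = 1/(2093 + 14*(-(-4 + 50)*(-10/7))) = 1/(2093 + 14*(-1*46*(-10/7))) = 1/(2093 + 14*(-46*(-10/7))) = 1/(2093 + 14*(460/7)) = 1/(2093 + 920) = 1/3013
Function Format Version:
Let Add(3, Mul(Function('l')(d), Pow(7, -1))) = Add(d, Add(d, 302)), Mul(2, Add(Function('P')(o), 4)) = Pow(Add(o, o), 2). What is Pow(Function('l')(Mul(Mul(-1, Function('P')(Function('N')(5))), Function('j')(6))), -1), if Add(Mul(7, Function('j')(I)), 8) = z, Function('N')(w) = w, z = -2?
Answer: Rational(1, 3013) ≈ 0.00033189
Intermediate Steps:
Function('j')(I) = Rational(-10, 7) (Function('j')(I) = Add(Rational(-8, 7), Mul(Rational(1, 7), -2)) = Add(Rational(-8, 7), Rational(-2, 7)) = Rational(-10, 7))
Function('P')(o) = Add(-4, Mul(2, Pow(o, 2))) (Function('P')(o) = Add(-4, Mul(Rational(1, 2), Pow(Add(o, o), 2))) = Add(-4, Mul(Rational(1, 2), Pow(Mul(2, o), 2))) = Add(-4, Mul(Rational(1, 2), Mul(4, Pow(o, 2)))) = Add(-4, Mul(2, Pow(o, 2))))
Function('l')(d) = Add(2093, Mul(14, d)) (Function('l')(d) = Add(-21, Mul(7, Add(d, Add(d, 302)))) = Add(-21, Mul(7, Add(d, Add(302, d)))) = Add(-21, Mul(7, Add(302, Mul(2, d)))) = Add(-21, Add(2114, Mul(14, d))) = Add(2093, Mul(14, d)))
Pow(Function('l')(Mul(Mul(-1, Function('P')(Function('N')(5))), Function('j')(6))), -1) = Pow(Add(2093, Mul(14, Mul(Mul(-1, Add(-4, Mul(2, Pow(5, 2)))), Rational(-10, 7)))), -1) = Pow(Add(2093, Mul(14, Mul(Mul(-1, Add(-4, Mul(2, 25))), Rational(-10, 7)))), -1) = Pow(Add(2093, Mul(14, Mul(Mul(-1, Add(-4, 50)), Rational(-10, 7)))), -1) = Pow(Add(2093, Mul(14, Mul(Mul(-1, 46), Rational(-10, 7)))), -1) = Pow(Add(2093, Mul(14, Mul(-46, Rational(-10, 7)))), -1) = Pow(Add(2093, Mul(14, Rational(460, 7))), -1) = Pow(Add(2093, 920), -1) = Pow(3013, -1) = Rational(1, 3013)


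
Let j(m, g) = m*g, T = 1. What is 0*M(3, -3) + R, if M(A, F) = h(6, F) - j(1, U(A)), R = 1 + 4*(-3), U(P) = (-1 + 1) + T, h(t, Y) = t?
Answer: -11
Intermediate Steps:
U(P) = 1 (U(P) = (-1 + 1) + 1 = 0 + 1 = 1)
j(m, g) = g*m
R = -11 (R = 1 - 12 = -11)
M(A, F) = 5 (M(A, F) = 6 - 1 = 5)
0*M(3, -3) + R = 0*5 - 11 = 0 - 11 = -11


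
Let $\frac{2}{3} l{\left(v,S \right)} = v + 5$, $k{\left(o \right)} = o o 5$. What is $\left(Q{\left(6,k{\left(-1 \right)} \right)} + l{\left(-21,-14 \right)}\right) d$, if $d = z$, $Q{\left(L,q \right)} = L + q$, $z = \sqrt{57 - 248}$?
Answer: $- 13 i \sqrt{191} \approx - 179.66 i$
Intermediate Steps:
$k{\left(o \right)} = 5 o^{2}$ ($k{\left(o \right)} = o^{2} \cdot 5 = 5 o^{2}$)
$l{\left(v,S \right)} = \frac{15}{2} + \frac{3 v}{2}$ ($l{\left(v,S \right)} = \frac{3 \left(v + 5\right)}{2} = \frac{3 \left(5 + v\right)}{2} = \frac{15}{2} + \frac{3 v}{2}$)
$z = i \sqrt{191}$ ($z = \sqrt{-191} = i \sqrt{191} \approx 13.82 i$)
$d = i \sqrt{191} \approx 13.82 i$
$\left(Q{\left(6,k{\left(-1 \right)} \right)} + l{\left(-21,-14 \right)}\right) d = \left(\left(6 + 5 \left(-1\right)^{2}\right) + \left(\frac{15}{2} + \frac{3}{2} \left(-21\right)\right)\right) i \sqrt{191} = \left(\left(6 + 5 \cdot 1\right) + \left(\frac{15}{2} - \frac{63}{2}\right)\right) i \sqrt{191} = \left(\left(6 + 5\right) - 24\right) i \sqrt{191} = \left(11 - 24\right) i \sqrt{191} = - 13 i \sqrt{191}$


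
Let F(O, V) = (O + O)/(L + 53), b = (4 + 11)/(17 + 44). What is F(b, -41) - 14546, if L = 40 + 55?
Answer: -65660629/4514 ≈ -14546.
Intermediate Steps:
L = 95
b = 15/61 ≈ 0.24590
F(O, V) = O/74 (F(O, V) = (O + O)/(95 + 53) = (2*O)/148 = (2*O)*(1/148) = O/74)
F(b, -41) - 14546 = (1/74)*(15/61) - 14546 = 15/4514 - 14546 = -65660629/4514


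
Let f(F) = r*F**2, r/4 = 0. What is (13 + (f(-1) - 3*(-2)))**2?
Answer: 361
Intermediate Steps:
r = 0 (r = 4*0 = 0)
f(F) = 0 (f(F) = 0*F**2 = 0)
(13 + (f(-1) - 3*(-2)))**2 = (13 + (0 - 3*(-2)))**2 = (13 + (0 + 6))**2 = (13 + 6)**2 = 19**2 = 361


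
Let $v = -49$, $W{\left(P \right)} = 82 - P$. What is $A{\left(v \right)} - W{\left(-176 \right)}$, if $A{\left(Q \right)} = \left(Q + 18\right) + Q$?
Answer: $-338$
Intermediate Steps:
$A{\left(Q \right)} = 18 + 2 Q$ ($A{\left(Q \right)} = \left(18 + Q\right) + Q = 18 + 2 Q$)
$A{\left(v \right)} - W{\left(-176 \right)} = \left(18 + 2 \left(-49\right)\right) - \left(82 - -176\right) = \left(18 - 98\right) - \left(82 + 176\right) = -80 - 258 = -338$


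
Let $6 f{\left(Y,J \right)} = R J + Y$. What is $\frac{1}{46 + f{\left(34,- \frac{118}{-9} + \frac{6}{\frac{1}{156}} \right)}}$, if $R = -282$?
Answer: $- \frac{9}{401009} \approx -2.2443 \cdot 10^{-5}$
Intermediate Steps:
$f{\left(Y,J \right)} = - 47 J + \frac{Y}{6}$ ($f{\left(Y,J \right)} = \frac{- 282 J + Y}{6} = \frac{Y - 282 J}{6} = - 47 J + \frac{Y}{6}$)
$\frac{1}{46 + f{\left(34,- \frac{118}{-9} + \frac{6}{\frac{1}{156}} \right)}} = \frac{1}{46 + \left(- 47 \left(- \frac{118}{-9} + \frac{6}{\frac{1}{156}}\right) + \frac{1}{6} \cdot 34\right)} = \frac{1}{46 + \left(- 47 \left(\left(-118\right) \left(- \frac{1}{9}\right) + 6 \frac{1}{\frac{1}{156}}\right) + \frac{17}{3}\right)} = \frac{1}{46 + \left(- 47 \left(\frac{118}{9} + 6 \cdot 156\right) + \frac{17}{3}\right)} = \frac{1}{46 + \left(- 47 \left(\frac{118}{9} + 936\right) + \frac{17}{3}\right)} = \frac{1}{46 + \left(\left(-47\right) \frac{8542}{9} + \frac{17}{3}\right)} = \frac{1}{46 + \left(- \frac{401474}{9} + \frac{17}{3}\right)} = \frac{1}{46 - \frac{401423}{9}} = \frac{1}{- \frac{401009}{9}} = - \frac{9}{401009}$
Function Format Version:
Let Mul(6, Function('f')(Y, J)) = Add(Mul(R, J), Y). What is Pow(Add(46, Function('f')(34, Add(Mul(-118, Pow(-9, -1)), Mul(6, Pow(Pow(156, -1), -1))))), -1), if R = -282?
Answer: Rational(-9, 401009) ≈ -2.2443e-5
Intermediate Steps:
Function('f')(Y, J) = Add(Mul(-47, J), Mul(Rational(1, 6), Y)) (Function('f')(Y, J) = Mul(Rational(1, 6), Add(Mul(-282, J), Y)) = Mul(Rational(1, 6), Add(Y, Mul(-282, J))) = Add(Mul(-47, J), Mul(Rational(1, 6), Y)))
Pow(Add(46, Function('f')(34, Add(Mul(-118, Pow(-9, -1)), Mul(6, Pow(Pow(156, -1), -1))))), -1) = Pow(Add(46, Add(Mul(-47, Add(Mul(-118, Pow(-9, -1)), Mul(6, Pow(Pow(156, -1), -1)))), Mul(Rational(1, 6), 34))), -1) = Pow(Add(46, Add(Mul(-47, Add(Mul(-118, Rational(-1, 9)), Mul(6, Pow(Rational(1, 156), -1)))), Rational(17, 3))), -1) = Pow(Add(46, Add(Mul(-47, Add(Rational(118, 9), Mul(6, 156))), Rational(17, 3))), -1) = Pow(Add(46, Add(Mul(-47, Add(Rational(118, 9), 936)), Rational(17, 3))), -1) = Pow(Add(46, Add(Mul(-47, Rational(8542, 9)), Rational(17, 3))), -1) = Pow(Add(46, Add(Rational(-401474, 9), Rational(17, 3))), -1) = Pow(Add(46, Rational(-401423, 9)), -1) = Pow(Rational(-401009, 9), -1) = Rational(-9, 401009)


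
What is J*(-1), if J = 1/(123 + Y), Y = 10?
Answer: -1/133 ≈ -0.0075188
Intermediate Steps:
J = 1/133 (J = 1/(123 + 10) = 1/133 ≈ 0.0075188)
J*(-1) = (1/133)*(-1) = -1/133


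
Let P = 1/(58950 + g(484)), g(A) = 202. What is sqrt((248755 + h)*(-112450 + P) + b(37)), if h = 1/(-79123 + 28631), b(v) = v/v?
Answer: I*sqrt(3898839147507757051971852467)/373337848 ≈ 1.6725e+5*I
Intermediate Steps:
b(v) = 1
P = 1/59152 (P = 1/(58950 + 202) = 1/59152 ≈ 1.6906e-5)
h = -1/50492 (h = 1/(-50492) = -1/50492 ≈ -1.9805e-5)
sqrt((248755 + h)*(-112450 + P) + b(37)) = sqrt((248755 - 1/50492)*(-112450 + 1/59152) + 1) = sqrt((12560137459/50492)*(-6651642399/59152) + 1) = sqrt(-83545542859552524141/2986702784 + 1) = sqrt(-83545542856565821357/2986702784) = I*sqrt(3898839147507757051971852467)/373337848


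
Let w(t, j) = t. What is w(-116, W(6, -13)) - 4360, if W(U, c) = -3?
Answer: -4476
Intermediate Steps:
w(-116, W(6, -13)) - 4360 = -116 - 4360 = -4476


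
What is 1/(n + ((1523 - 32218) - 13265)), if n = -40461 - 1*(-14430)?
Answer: -1/69991 ≈ -1.4288e-5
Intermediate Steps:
n = -26031 (n = -40461 + 14430 = -26031)
1/(n + ((1523 - 32218) - 13265)) = 1/(-26031 + ((1523 - 32218) - 13265)) = 1/(-26031 + (-30695 - 13265)) = 1/(-26031 - 43960) = 1/(-69991) = -1/69991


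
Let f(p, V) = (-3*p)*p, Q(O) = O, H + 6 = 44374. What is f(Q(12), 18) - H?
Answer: -44800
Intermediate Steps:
H = 44368 (H = -6 + 44374 = 44368)
f(p, V) = -3*p²
f(Q(12), 18) - H = -3*12² - 1*44368 = -3*144 - 44368 = -432 - 44368 = -44800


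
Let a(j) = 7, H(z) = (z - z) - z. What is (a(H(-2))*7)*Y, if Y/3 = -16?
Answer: -2352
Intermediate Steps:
Y = -48 (Y = 3*(-16) = -48)
H(z) = -z (H(z) = 0 - z = -z)
(a(H(-2))*7)*Y = (7*7)*(-48) = 49*(-48) = -2352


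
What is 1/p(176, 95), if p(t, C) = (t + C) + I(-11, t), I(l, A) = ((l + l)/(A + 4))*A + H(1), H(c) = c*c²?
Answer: 45/11272 ≈ 0.0039922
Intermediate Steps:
H(c) = c³
I(l, A) = 1 + 2*A*l/(4 + A) (I(l, A) = ((l + l)/(A + 4))*A + 1³ = ((2*l)/(4 + A))*A + 1 = (2*l/(4 + A))*A + 1 = 2*A*l/(4 + A) + 1 = 1 + 2*A*l/(4 + A))
p(t, C) = C + t + (4 - 21*t)/(4 + t) (p(t, C) = (t + C) + (4 + t + 2*t*(-11))/(4 + t) = (C + t) + (4 + t - 22*t)/(4 + t) = (C + t) + (4 - 21*t)/(4 + t) = C + t + (4 - 21*t)/(4 + t))
1/p(176, 95) = 1/((4 - 21*176 + (4 + 176)*(95 + 176))/(4 + 176)) = 1/((4 - 3696 + 180*271)/180) = 1/((4 - 3696 + 48780)/180) = 1/((1/180)*45088) = 1/(11272/45) = 45/11272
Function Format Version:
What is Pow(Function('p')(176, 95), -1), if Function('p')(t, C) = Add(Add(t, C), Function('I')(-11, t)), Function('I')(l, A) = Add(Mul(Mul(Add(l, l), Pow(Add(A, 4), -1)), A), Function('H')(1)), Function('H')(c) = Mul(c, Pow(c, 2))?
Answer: Rational(45, 11272) ≈ 0.0039922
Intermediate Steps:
Function('H')(c) = Pow(c, 3)
Function('I')(l, A) = Add(1, Mul(2, A, l, Pow(Add(4, A), -1))) (Function('I')(l, A) = Add(Mul(Mul(Add(l, l), Pow(Add(A, 4), -1)), A), Pow(1, 3)) = Add(Mul(Mul(Mul(2, l), Pow(Add(4, A), -1)), A), 1) = Add(Mul(Mul(2, l, Pow(Add(4, A), -1)), A), 1) = Add(Mul(2, A, l, Pow(Add(4, A), -1)), 1) = Add(1, Mul(2, A, l, Pow(Add(4, A), -1))))
Function('p')(t, C) = Add(C, t, Mul(Pow(Add(4, t), -1), Add(4, Mul(-21, t)))) (Function('p')(t, C) = Add(Add(t, C), Mul(Pow(Add(4, t), -1), Add(4, t, Mul(2, t, -11)))) = Add(Add(C, t), Mul(Pow(Add(4, t), -1), Add(4, t, Mul(-22, t)))) = Add(Add(C, t), Mul(Pow(Add(4, t), -1), Add(4, Mul(-21, t)))) = Add(C, t, Mul(Pow(Add(4, t), -1), Add(4, Mul(-21, t)))))
Pow(Function('p')(176, 95), -1) = Pow(Mul(Pow(Add(4, 176), -1), Add(4, Mul(-21, 176), Mul(Add(4, 176), Add(95, 176)))), -1) = Pow(Mul(Pow(180, -1), Add(4, -3696, Mul(180, 271))), -1) = Pow(Mul(Rational(1, 180), Add(4, -3696, 48780)), -1) = Pow(Mul(Rational(1, 180), 45088), -1) = Pow(Rational(11272, 45), -1) = Rational(45, 11272)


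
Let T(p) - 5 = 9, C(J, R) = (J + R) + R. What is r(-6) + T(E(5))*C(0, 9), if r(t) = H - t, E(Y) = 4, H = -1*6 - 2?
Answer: 250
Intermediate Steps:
C(J, R) = J + 2*R
H = -8 (H = -6 - 2 = -8)
r(t) = -8 - t
T(p) = 14 (T(p) = 5 + 9 = 14)
r(-6) + T(E(5))*C(0, 9) = (-8 - 1*(-6)) + 14*(0 + 2*9) = (-8 + 6) + 14*(0 + 18) = -2 + 14*18 = -2 + 252 = 250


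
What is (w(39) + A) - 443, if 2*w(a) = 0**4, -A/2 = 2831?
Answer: -6105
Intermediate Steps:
A = -5662 (A = -2*2831 = -5662)
w(a) = 0 (w(a) = (1/2)*0**4 = (1/2)*0 = 0)
(w(39) + A) - 443 = (0 - 5662) - 443 = -5662 - 443 = -6105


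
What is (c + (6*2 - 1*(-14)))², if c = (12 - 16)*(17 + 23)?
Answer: 17956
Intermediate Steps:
c = -160 (c = -4*40 = -160)
(c + (6*2 - 1*(-14)))² = (-160 + (6*2 - 1*(-14)))² = (-160 + (12 + 14))² = (-160 + 26)² = (-134)² = 17956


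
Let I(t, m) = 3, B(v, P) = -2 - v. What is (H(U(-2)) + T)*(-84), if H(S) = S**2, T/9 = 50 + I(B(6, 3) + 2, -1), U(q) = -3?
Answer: -40824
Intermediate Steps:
T = 477 (T = 9*(50 + 3) = 9*53 = 477)
(H(U(-2)) + T)*(-84) = ((-3)**2 + 477)*(-84) = (9 + 477)*(-84) = 486*(-84) = -40824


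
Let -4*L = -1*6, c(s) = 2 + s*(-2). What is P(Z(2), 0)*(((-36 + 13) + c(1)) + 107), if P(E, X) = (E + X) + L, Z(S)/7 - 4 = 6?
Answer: 6006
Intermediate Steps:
Z(S) = 70 (Z(S) = 28 + 7*6 = 28 + 42 = 70)
c(s) = 2 - 2*s
L = 3/2 (L = -(-1)*6/4 = -¼*(-6) = 3/2 ≈ 1.5000)
P(E, X) = 3/2 + E + X (P(E, X) = (E + X) + 3/2 = 3/2 + E + X)
P(Z(2), 0)*(((-36 + 13) + c(1)) + 107) = (3/2 + 70 + 0)*(((-36 + 13) + (2 - 2*1)) + 107) = 143*((-23 + (2 - 2)) + 107)/2 = 143*((-23 + 0) + 107)/2 = 143*(-23 + 107)/2 = (143/2)*84 = 6006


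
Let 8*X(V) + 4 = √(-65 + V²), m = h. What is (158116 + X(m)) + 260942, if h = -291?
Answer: 838115/2 + √21154/4 ≈ 4.1909e+5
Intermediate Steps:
m = -291
X(V) = -½ + √(-65 + V²)/8
(158116 + X(m)) + 260942 = (158116 + (-½ + √(-65 + (-291)²)/8)) + 260942 = (158116 + (-½ + √(-65 + 84681)/8)) + 260942 = (158116 + (-½ + √84616/8)) + 260942 = (158116 + (-½ + (2*√21154)/8)) + 260942 = (158116 + (-½ + √21154/4)) + 260942 = (316231/2 + √21154/4) + 260942 = 838115/2 + √21154/4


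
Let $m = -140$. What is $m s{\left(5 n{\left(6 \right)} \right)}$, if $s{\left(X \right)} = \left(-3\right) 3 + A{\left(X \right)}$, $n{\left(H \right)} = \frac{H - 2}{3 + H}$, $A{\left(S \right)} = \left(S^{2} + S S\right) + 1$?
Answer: $- \frac{21280}{81} \approx -262.72$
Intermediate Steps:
$A{\left(S \right)} = 1 + 2 S^{2}$ ($A{\left(S \right)} = \left(S^{2} + S^{2}\right) + 1 = 2 S^{2} + 1 = 1 + 2 S^{2}$)
$n{\left(H \right)} = \frac{-2 + H}{3 + H}$
$s{\left(X \right)} = -8 + 2 X^{2}$ ($s{\left(X \right)} = \left(-3\right) 3 + \left(1 + 2 X^{2}\right) = -9 + \left(1 + 2 X^{2}\right) = -8 + 2 X^{2}$)
$m s{\left(5 n{\left(6 \right)} \right)} = - 140 \left(-8 + 2 \left(5 \frac{-2 + 6}{3 + 6}\right)^{2}\right) = - 140 \left(-8 + 2 \left(5 \cdot \frac{1}{9} \cdot 4\right)^{2}\right) = - 140 \left(-8 + 2 \left(5 \cdot \frac{4}{9}\right)^{2}\right) = - 140 \left(-8 + 2 \left(\frac{20}{9}\right)^{2}\right) = - 140 \left(-8 + 2 \cdot \frac{400}{81}\right) = - 140 \left(-8 + \frac{800}{81}\right) = \left(-140\right) \frac{152}{81} = - \frac{21280}{81}$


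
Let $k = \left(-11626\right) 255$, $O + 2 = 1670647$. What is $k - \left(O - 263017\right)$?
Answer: $-4372258$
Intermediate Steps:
$O = 1670645$ ($O = -2 + 1670647 = 1670645$)
$k = -2964630$
$k - \left(O - 263017\right) = -2964630 - \left(1670645 - 263017\right) = -2964630 - 1407628 = -4372258$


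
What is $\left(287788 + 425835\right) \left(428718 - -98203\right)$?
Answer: $376022944783$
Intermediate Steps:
$\left(287788 + 425835\right) \left(428718 - -98203\right) = 713623 \left(428718 + 98203\right) = 713623 \cdot 526921 = 376022944783$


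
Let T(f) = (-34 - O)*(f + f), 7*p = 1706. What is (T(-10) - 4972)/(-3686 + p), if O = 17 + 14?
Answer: 1071/1004 ≈ 1.0667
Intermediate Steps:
p = 1706/7 (p = (⅐)*1706 = 1706/7 ≈ 243.71)
O = 31
T(f) = -130*f (T(f) = (-34 - 1*31)*(f + f) = (-34 - 31)*(2*f) = -130*f)
(T(-10) - 4972)/(-3686 + p) = (-130*(-10) - 4972)/(-3686 + 1706/7) = (1300 - 4972)/(-24096/7) = -3672*(-7/24096) = 1071/1004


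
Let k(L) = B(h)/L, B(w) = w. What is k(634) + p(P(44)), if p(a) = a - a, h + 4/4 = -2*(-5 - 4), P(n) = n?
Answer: 17/634 ≈ 0.026814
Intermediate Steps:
h = 17 (h = -1 - 2*(-5 - 4) = -1 - 2*(-9) = -1 + 18 = 17)
k(L) = 17/L
p(a) = 0
k(634) + p(P(44)) = 17/634 + 0 = 17/634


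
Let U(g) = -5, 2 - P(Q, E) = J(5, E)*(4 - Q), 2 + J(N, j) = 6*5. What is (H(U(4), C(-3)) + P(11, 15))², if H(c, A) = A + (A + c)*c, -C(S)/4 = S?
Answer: 30625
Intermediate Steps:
C(S) = -4*S
J(N, j) = 28 (J(N, j) = -2 + 6*5 = -2 + 30 = 28)
P(Q, E) = -110 + 28*Q (P(Q, E) = 2 - 28*(4 - Q) = 2 - (112 - 28*Q) = 2 + (-112 + 28*Q) = -110 + 28*Q)
H(c, A) = A + c*(A + c)
(H(U(4), C(-3)) + P(11, 15))² = ((-4*(-3) + (-5)² - 4*(-3)*(-5)) + (-110 + 28*11))² = ((12 + 25 + 12*(-5)) + (-110 + 308))² = ((12 + 25 - 60) + 198)² = (-23 + 198)² = 175² = 30625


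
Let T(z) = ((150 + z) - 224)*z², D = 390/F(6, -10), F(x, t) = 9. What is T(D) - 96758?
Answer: -4167266/27 ≈ -1.5434e+5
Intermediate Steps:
D = 130/3 (D = 390/9 = 390*(⅑) = 130/3 ≈ 43.333)
T(z) = z²*(-74 + z) (T(z) = (-74 + z)*z² = z²*(-74 + z))
T(D) - 96758 = (130/3)²*(-74 + 130/3) - 96758 = (16900/9)*(-92/3) - 96758 = -1554800/27 - 96758 = -4167266/27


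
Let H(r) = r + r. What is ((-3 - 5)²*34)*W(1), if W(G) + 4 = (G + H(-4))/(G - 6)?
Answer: -28288/5 ≈ -5657.6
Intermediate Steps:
H(r) = 2*r
W(G) = -4 + (-8 + G)/(-6 + G) (W(G) = -4 + (G + 2*(-4))/(G - 6) = -4 + (G - 8)/(-6 + G) = -4 + (-8 + G)/(-6 + G))
((-3 - 5)²*34)*W(1) = ((-3 - 5)²*34)*((16 - 3*1)/(-6 + 1)) = ((-8)²*34)*((16 - 3)/(-5)) = (64*34)*(-⅕*13) = 2176*(-13/5) = -28288/5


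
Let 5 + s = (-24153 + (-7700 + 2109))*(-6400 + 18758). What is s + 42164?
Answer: -367534193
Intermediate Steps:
s = -367576357 (s = -5 + (-24153 + (-7700 + 2109))*(-6400 + 18758) = -5 + (-24153 - 5591)*12358 = -5 - 29744*12358 = -5 - 367576352 = -367576357)
s + 42164 = -367576357 + 42164 = -367534193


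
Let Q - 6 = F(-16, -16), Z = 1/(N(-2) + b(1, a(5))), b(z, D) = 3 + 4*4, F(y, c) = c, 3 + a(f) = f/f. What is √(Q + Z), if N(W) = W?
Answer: 13*I*√17/17 ≈ 3.153*I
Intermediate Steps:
a(f) = -2 (a(f) = -3 + f/f = -3 + 1 = -2)
b(z, D) = 19 (b(z, D) = 3 + 16 = 19)
Z = 1/17 (Z = 1/(-2 + 19) = 1/17 ≈ 0.058824)
Q = -10 (Q = 6 - 16 = -10)
√(Q + Z) = √(-10 + 1/17) = √(-169/17) = 13*I*√17/17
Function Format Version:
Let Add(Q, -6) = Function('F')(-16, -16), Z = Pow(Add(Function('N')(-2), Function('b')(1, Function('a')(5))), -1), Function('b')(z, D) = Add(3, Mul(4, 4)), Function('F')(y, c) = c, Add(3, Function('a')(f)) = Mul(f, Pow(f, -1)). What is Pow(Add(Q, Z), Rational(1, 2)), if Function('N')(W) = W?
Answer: Mul(Rational(13, 17), I, Pow(17, Rational(1, 2))) ≈ Mul(3.1530, I)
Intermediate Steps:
Function('a')(f) = -2 (Function('a')(f) = Add(-3, Mul(f, Pow(f, -1))) = Add(-3, 1) = -2)
Function('b')(z, D) = 19 (Function('b')(z, D) = Add(3, 16) = 19)
Z = Rational(1, 17) (Z = Pow(Add(-2, 19), -1) = Pow(17, -1) = Rational(1, 17) ≈ 0.058824)
Q = -10 (Q = Add(6, -16) = -10)
Pow(Add(Q, Z), Rational(1, 2)) = Pow(Add(-10, Rational(1, 17)), Rational(1, 2)) = Pow(Rational(-169, 17), Rational(1, 2)) = Mul(Rational(13, 17), I, Pow(17, Rational(1, 2)))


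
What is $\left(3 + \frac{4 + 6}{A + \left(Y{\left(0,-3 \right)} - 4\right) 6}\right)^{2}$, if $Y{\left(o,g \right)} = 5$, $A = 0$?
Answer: $\frac{196}{9} \approx 21.778$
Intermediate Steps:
$\left(3 + \frac{4 + 6}{A + \left(Y{\left(0,-3 \right)} - 4\right) 6}\right)^{2} = \left(3 + \frac{4 + 6}{0 + \left(5 - 4\right) 6}\right)^{2} = \left(3 + \frac{10}{0 + 1 \cdot 6}\right)^{2} = \left(3 + \frac{10}{0 + 6}\right)^{2} = \left(3 + \frac{10}{6}\right)^{2} = \left(3 + 10 \cdot \frac{1}{6}\right)^{2} = \left(3 + \frac{5}{3}\right)^{2} = \left(\frac{14}{3}\right)^{2} = \frac{196}{9}$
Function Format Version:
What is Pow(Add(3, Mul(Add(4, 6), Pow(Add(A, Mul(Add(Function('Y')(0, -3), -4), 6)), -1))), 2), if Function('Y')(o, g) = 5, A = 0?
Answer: Rational(196, 9) ≈ 21.778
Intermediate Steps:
Pow(Add(3, Mul(Add(4, 6), Pow(Add(A, Mul(Add(Function('Y')(0, -3), -4), 6)), -1))), 2) = Pow(Add(3, Mul(Add(4, 6), Pow(Add(0, Mul(Add(5, -4), 6)), -1))), 2) = Pow(Add(3, Mul(10, Pow(Add(0, Mul(1, 6)), -1))), 2) = Pow(Add(3, Mul(10, Pow(Add(0, 6), -1))), 2) = Pow(Add(3, Mul(10, Pow(6, -1))), 2) = Pow(Add(3, Mul(10, Rational(1, 6))), 2) = Pow(Add(3, Rational(5, 3)), 2) = Pow(Rational(14, 3), 2) = Rational(196, 9)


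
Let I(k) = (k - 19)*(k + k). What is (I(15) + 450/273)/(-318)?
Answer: 1795/4823 ≈ 0.37218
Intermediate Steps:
I(k) = 2*k*(-19 + k) (I(k) = (-19 + k)*(2*k) = 2*k*(-19 + k))
(I(15) + 450/273)/(-318) = (2*15*(-19 + 15) + 450/273)/(-318) = (2*15*(-4) + 450*(1/273))*(-1/318) = (-120 + 150/91)*(-1/318) = -10770/91*(-1/318) = 1795/4823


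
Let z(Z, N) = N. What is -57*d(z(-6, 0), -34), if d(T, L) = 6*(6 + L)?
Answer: 9576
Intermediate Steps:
d(T, L) = 36 + 6*L
-57*d(z(-6, 0), -34) = -57*(36 + 6*(-34)) = -57*(36 - 204) = -57*(-168) = 9576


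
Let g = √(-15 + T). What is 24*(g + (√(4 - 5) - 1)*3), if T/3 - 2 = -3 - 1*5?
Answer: -72 + 72*I + 24*I*√33 ≈ -72.0 + 209.87*I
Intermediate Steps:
T = -18 (T = 6 + 3*(-3 - 1*5) = 6 + 3*(-3 - 5) = 6 + 3*(-8) = 6 - 24 = -18)
g = I*√33 (g = √(-15 - 18) = √(-33) = I*√33 ≈ 5.7446*I)
24*(g + (√(4 - 5) - 1)*3) = 24*(I*√33 + (√(4 - 5) - 1)*3) = 24*(I*√33 + (√(-1) - 1)*3) = 24*(I*√33 + (I - 1)*3) = 24*(I*√33 + (-1 + I)*3) = 24*(I*√33 + (-3 + 3*I)) = 24*(-3 + 3*I + I*√33) = -72 + 72*I + 24*I*√33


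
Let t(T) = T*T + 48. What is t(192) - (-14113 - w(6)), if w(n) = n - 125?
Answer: 50906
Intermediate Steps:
w(n) = -125 + n
t(T) = 48 + T**2 (t(T) = T**2 + 48 = 48 + T**2)
t(192) - (-14113 - w(6)) = (48 + 192**2) - (-14113 - (-125 + 6)) = (48 + 36864) - (-14113 - 1*(-119)) = 36912 - (-14113 + 119) = 36912 - 1*(-13994) = 36912 + 13994 = 50906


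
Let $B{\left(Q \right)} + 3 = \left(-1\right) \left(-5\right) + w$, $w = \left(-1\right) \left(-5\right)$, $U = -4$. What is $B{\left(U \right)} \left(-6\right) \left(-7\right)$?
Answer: $294$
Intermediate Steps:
$w = 5$
$B{\left(Q \right)} = 7$ ($B{\left(Q \right)} = -3 + \left(\left(-1\right) \left(-5\right) + 5\right) = -3 + \left(5 + 5\right) = -3 + 10 = 7$)
$B{\left(U \right)} \left(-6\right) \left(-7\right) = 7 \left(-6\right) \left(-7\right) = \left(-42\right) \left(-7\right) = 294$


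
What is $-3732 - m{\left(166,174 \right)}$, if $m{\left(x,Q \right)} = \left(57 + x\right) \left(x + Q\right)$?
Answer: $-79552$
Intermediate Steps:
$m{\left(x,Q \right)} = \left(57 + x\right) \left(Q + x\right)$
$-3732 - m{\left(166,174 \right)} = -3732 - \left(166^{2} + 57 \cdot 174 + 57 \cdot 166 + 174 \cdot 166\right) = -3732 - \left(27556 + 9918 + 9462 + 28884\right) = -3732 - 75820 = -79552$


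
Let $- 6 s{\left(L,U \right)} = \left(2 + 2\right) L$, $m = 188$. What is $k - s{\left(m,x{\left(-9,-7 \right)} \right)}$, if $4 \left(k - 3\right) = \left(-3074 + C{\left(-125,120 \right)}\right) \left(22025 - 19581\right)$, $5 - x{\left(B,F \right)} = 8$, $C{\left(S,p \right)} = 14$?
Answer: $- \frac{5608595}{3} \approx -1.8695 \cdot 10^{6}$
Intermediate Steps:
$x{\left(B,F \right)} = -3$ ($x{\left(B,F \right)} = 5 - 8 = -3$)
$s{\left(L,U \right)} = - \frac{2 L}{3}$ ($s{\left(L,U \right)} = - \frac{\left(2 + 2\right) L}{6} = - \frac{4 L}{6} = - \frac{2 L}{3}$)
$k = -1869657$ ($k = 3 + \frac{\left(-3074 + 14\right) \left(22025 - 19581\right)}{4} = 3 + \frac{\left(-3060\right) 2444}{4} = 3 + \frac{1}{4} \left(-7478640\right) = 3 - 1869660 = -1869657$)
$k - s{\left(m,x{\left(-9,-7 \right)} \right)} = -1869657 - \left(- \frac{2}{3}\right) 188 = -1869657 - - \frac{376}{3} = -1869657 + \frac{376}{3} = - \frac{5608595}{3}$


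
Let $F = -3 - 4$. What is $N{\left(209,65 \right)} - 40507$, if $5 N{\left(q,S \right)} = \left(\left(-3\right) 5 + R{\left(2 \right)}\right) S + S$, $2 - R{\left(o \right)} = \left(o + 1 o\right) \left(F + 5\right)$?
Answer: $-40559$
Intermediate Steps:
$F = -7$ ($F = -3 - 4 = -7$)
$R{\left(o \right)} = 2 + 4 o$ ($R{\left(o \right)} = 2 - \left(o + 1 o\right) \left(-7 + 5\right) = 2 - \left(o + o\right) \left(-2\right) = 2 - 2 o \left(-2\right) = 2 - - 4 o = 2 + 4 o$)
$N{\left(q,S \right)} = - \frac{4 S}{5}$ ($N{\left(q,S \right)} = \frac{\left(\left(-3\right) 5 + \left(2 + 4 \cdot 2\right)\right) S + S}{5} = \frac{\left(-15 + \left(2 + 8\right)\right) S + S}{5} = \frac{\left(-15 + 10\right) S + S}{5} = \frac{- 5 S + S}{5} = \frac{\left(-4\right) S}{5} = - \frac{4 S}{5}$)
$N{\left(209,65 \right)} - 40507 = \left(- \frac{4}{5}\right) 65 - 40507 = -52 - 40507 = -40559$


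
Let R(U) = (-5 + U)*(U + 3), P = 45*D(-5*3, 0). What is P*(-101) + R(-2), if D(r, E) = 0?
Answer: -7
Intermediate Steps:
P = 0 (P = 45*0 = 0)
R(U) = (-5 + U)*(3 + U)
P*(-101) + R(-2) = 0*(-101) + (-15 + (-2)² - 2*(-2)) = 0 + (-15 + 4 + 4) = 0 - 7 = -7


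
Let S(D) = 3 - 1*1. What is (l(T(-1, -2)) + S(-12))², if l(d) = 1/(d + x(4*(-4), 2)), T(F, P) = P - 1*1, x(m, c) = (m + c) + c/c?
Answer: 961/256 ≈ 3.7539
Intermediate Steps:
x(m, c) = 1 + c + m (x(m, c) = (c + m) + 1 = 1 + c + m)
S(D) = 2 (S(D) = 3 - 1 = 2)
T(F, P) = -1 + P (T(F, P) = P - 1 = -1 + P)
l(d) = 1/(-13 + d) (l(d) = 1/(d + (1 + 2 + 4*(-4))) = 1/(d + (1 + 2 - 16)) = 1/(d - 13) = 1/(-13 + d))
(l(T(-1, -2)) + S(-12))² = (1/(-13 + (-1 - 2)) + 2)² = (1/(-13 - 3) + 2)² = (1/(-16) + 2)² = (-1/16 + 2)² = (31/16)² = 961/256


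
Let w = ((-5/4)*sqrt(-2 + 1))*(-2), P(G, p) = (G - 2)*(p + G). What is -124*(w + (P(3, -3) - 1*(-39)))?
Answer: -4836 - 310*I ≈ -4836.0 - 310.0*I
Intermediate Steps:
P(G, p) = (-2 + G)*(G + p)
w = 5*I/2 (w = ((-5*1/4)*sqrt(-1))*(-2) = -5*I/4*(-2) = 5*I/2 ≈ 2.5*I)
-124*(w + (P(3, -3) - 1*(-39))) = -124*(5*I/2 + ((3**2 - 2*3 - 2*(-3) + 3*(-3)) - 1*(-39))) = -124*(5*I/2 + ((9 - 6 + 6 - 9) + 39)) = -124*(5*I/2 + (0 + 39)) = -124*(5*I/2 + 39) = -124*(39 + 5*I/2) = -4836 - 310*I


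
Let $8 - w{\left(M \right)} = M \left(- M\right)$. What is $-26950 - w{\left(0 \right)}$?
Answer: $-26958$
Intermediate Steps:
$w{\left(M \right)} = 8 + M^{2}$ ($w{\left(M \right)} = 8 - M \left(- M\right) = 8 - - M^{2} = 8 + M^{2}$)
$-26950 - w{\left(0 \right)} = -26950 - \left(8 + 0^{2}\right) = -26950 - \left(8 + 0\right) = -26950 - 8 = -26958$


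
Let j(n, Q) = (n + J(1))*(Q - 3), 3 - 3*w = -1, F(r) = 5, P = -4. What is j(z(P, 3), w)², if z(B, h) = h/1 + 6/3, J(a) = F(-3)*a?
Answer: 2500/9 ≈ 277.78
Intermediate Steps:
J(a) = 5*a
w = 4/3 (w = 1 - ⅓*(-1) = 1 + ⅓ = 4/3 ≈ 1.3333)
z(B, h) = 2 + h (z(B, h) = h*1 + 6*(⅓) = h + 2 = 2 + h)
j(n, Q) = (-3 + Q)*(5 + n) (j(n, Q) = (n + 5*1)*(Q - 3) = (n + 5)*(-3 + Q) = (5 + n)*(-3 + Q) = (-3 + Q)*(5 + n))
j(z(P, 3), w)² = (-15 - 3*(2 + 3) + 5*(4/3) + 4*(2 + 3)/3)² = (-15 - 3*5 + 20/3 + (4/3)*5)² = (-15 - 15 + 20/3 + 20/3)² = (-50/3)² = 2500/9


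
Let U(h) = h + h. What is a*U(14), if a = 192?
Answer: 5376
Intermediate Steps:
U(h) = 2*h
a*U(14) = 192*(2*14) = 192*28 = 5376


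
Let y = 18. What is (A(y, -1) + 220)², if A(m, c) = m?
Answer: 56644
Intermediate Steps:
(A(y, -1) + 220)² = (18 + 220)² = 238² = 56644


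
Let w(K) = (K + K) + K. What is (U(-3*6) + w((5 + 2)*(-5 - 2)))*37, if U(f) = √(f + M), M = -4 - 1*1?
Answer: -5439 + 37*I*√23 ≈ -5439.0 + 177.45*I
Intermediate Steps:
M = -5 (M = -4 - 1 = -5)
U(f) = √(-5 + f) (U(f) = √(f - 5) = √(-5 + f))
w(K) = 3*K (w(K) = 2*K + K = 3*K)
(U(-3*6) + w((5 + 2)*(-5 - 2)))*37 = (√(-5 - 3*6) + 3*((5 + 2)*(-5 - 2)))*37 = (√(-5 - 18) + 3*(7*(-7)))*37 = (√(-23) + 3*(-49))*37 = (I*√23 - 147)*37 = (-147 + I*√23)*37 = -5439 + 37*I*√23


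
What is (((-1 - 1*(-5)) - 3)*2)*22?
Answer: 44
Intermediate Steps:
(((-1 - 1*(-5)) - 3)*2)*22 = (((-1 + 5) - 3)*2)*22 = ((4 - 3)*2)*22 = (1*2)*22 = 2*22 = 44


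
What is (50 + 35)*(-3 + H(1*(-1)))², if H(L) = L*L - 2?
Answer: 1360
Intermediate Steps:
H(L) = -2 + L² (H(L) = L² - 2 = -2 + L²)
(50 + 35)*(-3 + H(1*(-1)))² = (50 + 35)*(-3 + (-2 + (1*(-1))²))² = 85*(-3 + (-2 + (-1)²))² = 85*(-3 + (-2 + 1))² = 85*(-3 - 1)² = 85*(-4)² = 85*16 = 1360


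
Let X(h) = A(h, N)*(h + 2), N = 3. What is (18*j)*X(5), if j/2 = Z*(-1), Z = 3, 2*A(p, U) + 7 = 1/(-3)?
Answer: 2772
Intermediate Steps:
A(p, U) = -11/3 (A(p, U) = -7/2 + (1/2)/(-3) = -7/2 + (1/2)*(-1/3) = -7/2 - 1/6 = -11/3)
j = -6 (j = 2*(3*(-1)) = 2*(-3) = -6)
X(h) = -22/3 - 11*h/3 (X(h) = -11*(h + 2)/3 = -11*(2 + h)/3 = -22/3 - 11*h/3)
(18*j)*X(5) = (18*(-6))*(-22/3 - 11/3*5) = -108*(-22/3 - 55/3) = -108*(-77/3) = 2772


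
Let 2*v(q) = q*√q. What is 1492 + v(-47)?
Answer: 1492 - 47*I*√47/2 ≈ 1492.0 - 161.11*I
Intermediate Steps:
v(q) = q^(3/2)/2 (v(q) = (q*√q)/2 = q^(3/2)/2)
1492 + v(-47) = 1492 + (-47)^(3/2)/2 = 1492 + (-47*I*√47)/2 = 1492 - 47*I*√47/2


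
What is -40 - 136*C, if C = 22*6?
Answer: -17992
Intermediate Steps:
C = 132
-40 - 136*C = -40 - 136*132 = -40 - 17952 = -17992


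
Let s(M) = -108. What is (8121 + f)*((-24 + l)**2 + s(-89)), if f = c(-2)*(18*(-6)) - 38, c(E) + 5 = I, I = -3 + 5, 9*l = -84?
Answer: 75898396/9 ≈ 8.4332e+6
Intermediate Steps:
l = -28/3 (l = (1/9)*(-84) = -28/3 ≈ -9.3333)
I = 2
c(E) = -3 (c(E) = -5 + 2 = -3)
f = 286 (f = -54*(-6) - 38 = -3*(-108) - 38 = 324 - 38 = 286)
(8121 + f)*((-24 + l)**2 + s(-89)) = (8121 + 286)*((-24 - 28/3)**2 - 108) = 8407*((-100/3)**2 - 108) = 8407*(10000/9 - 108) = 8407*(9028/9) = 75898396/9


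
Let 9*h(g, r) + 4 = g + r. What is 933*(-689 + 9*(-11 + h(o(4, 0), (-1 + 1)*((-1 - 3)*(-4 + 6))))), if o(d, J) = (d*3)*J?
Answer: -738936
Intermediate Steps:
o(d, J) = 3*J*d (o(d, J) = (3*d)*J = 3*J*d)
h(g, r) = -4/9 + g/9 + r/9 (h(g, r) = -4/9 + (g + r)/9 = -4/9 + (g/9 + r/9) = -4/9 + g/9 + r/9)
933*(-689 + 9*(-11 + h(o(4, 0), (-1 + 1)*((-1 - 3)*(-4 + 6))))) = 933*(-689 + 9*(-11 + (-4/9 + (3*0*4)/9 + ((-1 + 1)*((-1 - 3)*(-4 + 6)))/9))) = 933*(-689 + 9*(-11 + (-4/9 + (⅑)*0 + (0*(-4*2))/9))) = 933*(-689 + 9*(-11 + (-4/9 + 0 + (0*(-8))/9))) = 933*(-689 + 9*(-11 + (-4/9 + 0 + (⅑)*0))) = 933*(-689 + 9*(-11 + (-4/9 + 0 + 0))) = 933*(-689 + 9*(-11 - 4/9)) = 933*(-689 + 9*(-103/9)) = 933*(-689 - 103) = 933*(-792) = -738936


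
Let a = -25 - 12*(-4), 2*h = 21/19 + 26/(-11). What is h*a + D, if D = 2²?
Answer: -4377/418 ≈ -10.471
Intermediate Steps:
D = 4
h = -263/418 (h = (21/19 + 26/(-11))/2 = (21*(1/19) + 26*(-1/11))/2 = (21/19 - 26/11)/2 = (½)*(-263/209) = -263/418 ≈ -0.62919)
a = 23 (a = -25 - 1*(-48) = -25 + 48 = 23)
h*a + D = -263/418*23 + 4 = -6049/418 + 4 = -4377/418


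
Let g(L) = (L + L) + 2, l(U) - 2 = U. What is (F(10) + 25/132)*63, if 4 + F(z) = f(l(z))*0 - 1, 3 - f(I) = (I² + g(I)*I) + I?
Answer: -13335/44 ≈ -303.07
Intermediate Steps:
l(U) = 2 + U
g(L) = 2 + 2*L (g(L) = 2*L + 2 = 2 + 2*L)
f(I) = 3 - I - I² - I*(2 + 2*I) (f(I) = 3 - ((I² + (2 + 2*I)*I) + I) = 3 - ((I² + I*(2 + 2*I)) + I) = 3 - (I + I² + I*(2 + 2*I)) = 3 + (-I - I² - I*(2 + 2*I)) = 3 - I - I² - I*(2 + 2*I))
F(z) = -5 (F(z) = -4 + ((3 - 3*(2 + z) - 3*(2 + z)²)*0 - 1) = -4 + ((3 + (-6 - 3*z) - 3*(2 + z)²)*0 - 1) = -4 + ((-3 - 3*z - 3*(2 + z)²)*0 - 1) = -4 + (0 - 1) = -4 - 1 = -5)
(F(10) + 25/132)*63 = (-5 + 25/132)*63 = -635/132*63 = -13335/44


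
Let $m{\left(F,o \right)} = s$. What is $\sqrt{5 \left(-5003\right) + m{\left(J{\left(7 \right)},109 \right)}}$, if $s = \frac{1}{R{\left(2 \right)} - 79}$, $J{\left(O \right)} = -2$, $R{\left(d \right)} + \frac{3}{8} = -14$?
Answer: $\frac{i \sqrt{1550955679}}{249} \approx 158.16 i$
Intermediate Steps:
$R{\left(d \right)} = - \frac{115}{8}$ ($R{\left(d \right)} = - \frac{3}{8} - 14 = - \frac{115}{8}$)
$s = - \frac{8}{747}$ ($s = \frac{1}{- \frac{115}{8} - 79} = \frac{1}{- \frac{747}{8}} = - \frac{8}{747} \approx -0.01071$)
$m{\left(F,o \right)} = - \frac{8}{747}$
$\sqrt{5 \left(-5003\right) + m{\left(J{\left(7 \right)},109 \right)}} = \sqrt{5 \left(-5003\right) - \frac{8}{747}} = \sqrt{-25015 - \frac{8}{747}} = \sqrt{- \frac{18686213}{747}} = \frac{i \sqrt{1550955679}}{249}$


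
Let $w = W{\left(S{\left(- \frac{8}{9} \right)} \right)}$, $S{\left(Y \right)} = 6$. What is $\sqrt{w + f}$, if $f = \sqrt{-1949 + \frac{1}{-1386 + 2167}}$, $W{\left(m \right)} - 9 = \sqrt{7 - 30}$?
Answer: $\frac{\sqrt{5489649 + 1562 i \sqrt{297203302} + 609961 i \sqrt{23}}}{781} \approx 5.4205 + 4.5146 i$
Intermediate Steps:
$W{\left(m \right)} = 9 + i \sqrt{23}$ ($W{\left(m \right)} = 9 + \sqrt{7 - 30} = 9 + \sqrt{-23} = 9 + i \sqrt{23}$)
$w = 9 + i \sqrt{23} \approx 9.0 + 4.7958 i$
$f = \frac{2 i \sqrt{297203302}}{781}$ ($f = \sqrt{-1949 + \frac{1}{781}} = \sqrt{- \frac{1522168}{781}} = \frac{2 i \sqrt{297203302}}{781} \approx 44.147 i$)
$\sqrt{w + f} = \sqrt{\left(9 + i \sqrt{23}\right) + \frac{2 i \sqrt{297203302}}{781}} = \sqrt{9 + i \sqrt{23} + \frac{2 i \sqrt{297203302}}{781}}$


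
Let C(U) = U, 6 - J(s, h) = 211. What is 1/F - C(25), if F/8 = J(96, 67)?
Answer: -41001/1640 ≈ -25.001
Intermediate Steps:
J(s, h) = -205 (J(s, h) = 6 - 1*211 = 6 - 211 = -205)
F = -1640 (F = 8*(-205) = -1640)
1/F - C(25) = 1/(-1640) - 1*25 = -1/1640 - 25 = -41001/1640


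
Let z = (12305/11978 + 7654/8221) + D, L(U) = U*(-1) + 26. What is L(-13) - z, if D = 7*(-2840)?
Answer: 1961253758805/98471138 ≈ 19917.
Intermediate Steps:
L(U) = 26 - U (L(U) = -U + 26 = 26 - U)
D = -19880
z = -1957413384423/98471138 (z = (12305/11978 + 7654/8221) - 19880 = 192839017/98471138 - 19880 = -1957413384423/98471138 ≈ -19878.)
L(-13) - z = (26 - 1*(-13)) - 1*(-1957413384423/98471138) = (26 + 13) + 1957413384423/98471138 = 39 + 1957413384423/98471138 = 1961253758805/98471138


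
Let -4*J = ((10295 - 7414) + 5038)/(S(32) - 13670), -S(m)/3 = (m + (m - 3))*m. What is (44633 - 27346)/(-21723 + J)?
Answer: -1350183848/1696645273 ≈ -0.79580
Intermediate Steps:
S(m) = -3*m*(-3 + 2*m) (S(m) = -3*(m + (m - 3))*m = -3*(m + (-3 + m))*m = -3*(-3 + 2*m)*m = -3*m*(-3 + 2*m))
J = 7919/78104 (J = -((10295 - 7414) + 5038)/(4*(3*32*(3 - 2*32) - 13670)) = -(2881 + 5038)/(4*(3*32*(3 - 64) - 13670)) = -7919/(4*(3*32*(-61) - 13670)) = -7919/(4*(-5856 - 13670)) = -7919/(4*(-19526)) = -7919*(-1)/(4*19526) = -1/4*(-7919/19526) = 7919/78104 ≈ 0.10139)
(44633 - 27346)/(-21723 + J) = (44633 - 27346)/(-21723 + 7919/78104) = 17287/(-1696645273/78104) = 17287*(-78104/1696645273) = -1350183848/1696645273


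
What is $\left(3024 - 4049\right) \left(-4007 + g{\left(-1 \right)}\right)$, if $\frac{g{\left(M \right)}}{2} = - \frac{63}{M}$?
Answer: $3978025$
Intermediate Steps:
$g{\left(M \right)} = - \frac{126}{M}$ ($g{\left(M \right)} = 2 \left(- \frac{63}{M}\right) = - \frac{126}{M}$)
$\left(3024 - 4049\right) \left(-4007 + g{\left(-1 \right)}\right) = \left(3024 - 4049\right) \left(-4007 - \frac{126}{-1}\right) = - 1025 \left(-4007 - -126\right) = - 1025 \left(-4007 + 126\right) = \left(-1025\right) \left(-3881\right) = 3978025$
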